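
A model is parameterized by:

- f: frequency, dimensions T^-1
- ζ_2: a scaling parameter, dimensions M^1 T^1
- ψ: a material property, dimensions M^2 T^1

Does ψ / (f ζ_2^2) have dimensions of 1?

yes

Sum the exponent of each base dimension across the product:
  M: −[f]_M − 2·[ζ_2]_M + [ψ]_M = −(0) − 2·(1) + (2) = 0
  L: −[f]_L − 2·[ζ_2]_L + [ψ]_L = −(0) − 2·(0) + (0) = 0
  T: −[f]_T − 2·[ζ_2]_T + [ψ]_T = −(-1) − 2·(1) + (1) = 0
All base exponents vanish — dimensionless.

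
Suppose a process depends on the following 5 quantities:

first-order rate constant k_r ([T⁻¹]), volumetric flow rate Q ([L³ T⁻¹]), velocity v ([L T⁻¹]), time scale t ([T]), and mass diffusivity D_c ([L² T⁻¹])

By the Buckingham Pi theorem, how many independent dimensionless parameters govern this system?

3

There are 5 variables and 2 base dimensions (L, T).
The dimension matrix has rank 2.
Independent dimensionless groups: 5 − 2 = 3.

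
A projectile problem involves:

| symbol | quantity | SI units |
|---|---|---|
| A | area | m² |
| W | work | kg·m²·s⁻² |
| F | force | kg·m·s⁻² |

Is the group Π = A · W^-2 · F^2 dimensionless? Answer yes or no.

Sum the exponent of each base dimension across the product:
  M: [A]_M − 2·[W]_M + 2·[F]_M = (0) − 2·(1) + 2·(1) = 0
  L: [A]_L − 2·[W]_L + 2·[F]_L = (2) − 2·(2) + 2·(1) = 0
  T: [A]_T − 2·[W]_T + 2·[F]_T = (0) − 2·(-2) + 2·(-2) = 0
All base exponents vanish — dimensionless.

yes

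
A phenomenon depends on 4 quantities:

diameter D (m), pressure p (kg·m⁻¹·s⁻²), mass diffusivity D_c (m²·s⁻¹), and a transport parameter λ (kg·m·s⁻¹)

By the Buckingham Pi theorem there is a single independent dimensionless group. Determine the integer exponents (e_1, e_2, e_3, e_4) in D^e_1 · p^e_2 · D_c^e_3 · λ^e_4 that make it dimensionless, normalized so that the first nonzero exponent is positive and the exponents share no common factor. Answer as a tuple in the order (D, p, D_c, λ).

(4, 1, -1, -1)

M: e_1·(0) + e_2·(1) + e_3·(0) + e_4·(1) = 0
L: e_1·(1) + e_2·(-1) + e_3·(2) + e_4·(1) = 0
T: e_1·(0) + e_2·(-2) + e_3·(-1) + e_4·(-1) = 0
Solving this homogeneous linear system for the smallest-integer solution (first nonzero entry positive) gives (4, 1, -1, -1).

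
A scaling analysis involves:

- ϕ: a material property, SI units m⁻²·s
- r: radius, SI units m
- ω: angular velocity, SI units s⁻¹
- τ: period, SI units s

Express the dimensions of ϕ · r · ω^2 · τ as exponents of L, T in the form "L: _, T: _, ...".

L: -1, T: 0

Collect each base-dimension exponent across the product:
  L: (-2) + (1) + 2·(0) + (0) = -1
  T: (1) + (0) + 2·(-1) + (1) = 0
So the dimensions are [L⁻¹].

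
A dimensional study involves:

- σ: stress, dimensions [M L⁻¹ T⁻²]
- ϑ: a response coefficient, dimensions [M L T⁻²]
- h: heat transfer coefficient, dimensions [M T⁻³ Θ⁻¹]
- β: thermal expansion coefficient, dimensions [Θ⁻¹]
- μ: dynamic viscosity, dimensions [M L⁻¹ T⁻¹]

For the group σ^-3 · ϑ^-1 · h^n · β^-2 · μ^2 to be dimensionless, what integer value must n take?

2

Balance the M exponent: (1)·n from h, plus −3·(1) − (1) − 2·(0) + 2·(1) = -2 from the rest, must sum to zero.
n − 2 = 0, so n = 2.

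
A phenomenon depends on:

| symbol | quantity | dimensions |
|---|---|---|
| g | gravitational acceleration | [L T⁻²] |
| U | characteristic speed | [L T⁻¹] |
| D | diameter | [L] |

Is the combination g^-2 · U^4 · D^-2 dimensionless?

yes

Sum the exponent of each base dimension across the product:
  M: −2·[g]_M + 4·[U]_M − 2·[D]_M = −2·(0) + 4·(0) − 2·(0) = 0
  L: −2·[g]_L + 4·[U]_L − 2·[D]_L = −2·(1) + 4·(1) − 2·(1) = 0
  T: −2·[g]_T + 4·[U]_T − 2·[D]_T = −2·(-2) + 4·(-1) − 2·(0) = 0
  I: −2·[g]_I + 4·[U]_I − 2·[D]_I = −2·(0) + 4·(0) − 2·(0) = 0
All base exponents vanish — dimensionless.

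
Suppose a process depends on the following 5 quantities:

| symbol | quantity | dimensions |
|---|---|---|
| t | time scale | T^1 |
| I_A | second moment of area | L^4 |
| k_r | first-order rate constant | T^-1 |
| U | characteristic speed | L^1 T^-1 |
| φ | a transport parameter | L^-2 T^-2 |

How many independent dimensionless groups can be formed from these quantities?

There are 5 variables and 2 base dimensions (L, T).
The dimension matrix has rank 2.
Independent dimensionless groups: 5 − 2 = 3.

3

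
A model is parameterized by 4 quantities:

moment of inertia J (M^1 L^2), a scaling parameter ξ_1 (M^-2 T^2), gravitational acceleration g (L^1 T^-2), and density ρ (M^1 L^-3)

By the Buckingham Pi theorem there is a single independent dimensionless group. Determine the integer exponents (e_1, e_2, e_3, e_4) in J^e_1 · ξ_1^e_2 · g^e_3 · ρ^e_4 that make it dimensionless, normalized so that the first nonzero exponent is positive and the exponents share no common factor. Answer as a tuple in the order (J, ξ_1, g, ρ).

M: e_1·(1) + e_2·(-2) + e_3·(0) + e_4·(1) = 0
L: e_1·(2) + e_2·(0) + e_3·(1) + e_4·(-3) = 0
T: e_1·(0) + e_2·(2) + e_3·(-2) + e_4·(0) = 0
Solving this homogeneous linear system for the smallest-integer solution (first nonzero entry positive) gives (1, 1, 1, 1).

(1, 1, 1, 1)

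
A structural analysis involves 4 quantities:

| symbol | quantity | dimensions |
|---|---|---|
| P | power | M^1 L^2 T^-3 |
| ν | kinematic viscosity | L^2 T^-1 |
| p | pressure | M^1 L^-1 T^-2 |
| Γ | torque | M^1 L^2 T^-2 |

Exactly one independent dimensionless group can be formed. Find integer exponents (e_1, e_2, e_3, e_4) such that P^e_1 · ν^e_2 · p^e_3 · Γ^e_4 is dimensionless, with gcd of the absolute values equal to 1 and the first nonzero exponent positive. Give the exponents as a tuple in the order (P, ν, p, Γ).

(3, -3, -2, -1)

M: e_1·(1) + e_2·(0) + e_3·(1) + e_4·(1) = 0
L: e_1·(2) + e_2·(2) + e_3·(-1) + e_4·(2) = 0
T: e_1·(-3) + e_2·(-1) + e_3·(-2) + e_4·(-2) = 0
Solving this homogeneous linear system for the smallest-integer solution (first nonzero entry positive) gives (3, -3, -2, -1).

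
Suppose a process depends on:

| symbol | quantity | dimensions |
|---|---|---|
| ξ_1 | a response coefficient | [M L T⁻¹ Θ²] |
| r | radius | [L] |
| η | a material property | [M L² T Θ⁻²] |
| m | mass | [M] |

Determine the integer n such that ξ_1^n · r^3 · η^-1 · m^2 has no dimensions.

Balance the M exponent: (1)·n from ξ_1, plus 3·(0) − (1) + 2·(1) = 1 from the rest, must sum to zero.
n + 1 = 0, so n = -1.

-1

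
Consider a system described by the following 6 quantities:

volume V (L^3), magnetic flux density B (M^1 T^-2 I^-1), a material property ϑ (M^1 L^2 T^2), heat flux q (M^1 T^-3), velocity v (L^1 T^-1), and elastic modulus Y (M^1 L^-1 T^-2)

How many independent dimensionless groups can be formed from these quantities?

There are 6 variables and 4 base dimensions (M, L, T, I).
The dimension matrix has rank 4.
Independent dimensionless groups: 6 − 4 = 2.

2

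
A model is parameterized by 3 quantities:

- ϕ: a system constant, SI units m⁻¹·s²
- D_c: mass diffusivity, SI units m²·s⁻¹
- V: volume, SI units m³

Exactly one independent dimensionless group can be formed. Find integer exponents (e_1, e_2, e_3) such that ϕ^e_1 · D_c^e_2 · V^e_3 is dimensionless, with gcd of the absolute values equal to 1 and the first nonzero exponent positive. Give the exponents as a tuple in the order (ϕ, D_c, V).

L: e_1·(-1) + e_2·(2) + e_3·(3) = 0
T: e_1·(2) + e_2·(-1) + e_3·(0) = 0
Solving this homogeneous linear system for the smallest-integer solution (first nonzero entry positive) gives (1, 2, -1).

(1, 2, -1)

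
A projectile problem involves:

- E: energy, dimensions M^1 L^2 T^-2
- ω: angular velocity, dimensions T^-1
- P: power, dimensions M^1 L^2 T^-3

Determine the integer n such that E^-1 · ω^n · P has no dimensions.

-1

Balance the T exponent: (-1)·n from ω, plus −(-2) + (-3) = -1 from the rest, must sum to zero.
−n − 1 = 0, so n = -1.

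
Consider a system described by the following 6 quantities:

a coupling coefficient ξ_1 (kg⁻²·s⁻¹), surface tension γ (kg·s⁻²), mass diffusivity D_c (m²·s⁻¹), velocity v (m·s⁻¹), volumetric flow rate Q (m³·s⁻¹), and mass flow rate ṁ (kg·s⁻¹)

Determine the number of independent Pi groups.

3

There are 6 variables and 3 base dimensions (M, L, T).
The dimension matrix has rank 3.
Independent dimensionless groups: 6 − 3 = 3.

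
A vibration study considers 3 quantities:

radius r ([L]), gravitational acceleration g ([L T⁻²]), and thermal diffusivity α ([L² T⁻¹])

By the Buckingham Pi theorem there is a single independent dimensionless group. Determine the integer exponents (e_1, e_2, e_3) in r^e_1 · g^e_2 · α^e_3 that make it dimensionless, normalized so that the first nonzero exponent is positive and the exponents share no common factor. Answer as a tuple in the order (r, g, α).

(3, 1, -2)

L: e_1·(1) + e_2·(1) + e_3·(2) = 0
T: e_1·(0) + e_2·(-2) + e_3·(-1) = 0
Solving this homogeneous linear system for the smallest-integer solution (first nonzero entry positive) gives (3, 1, -2).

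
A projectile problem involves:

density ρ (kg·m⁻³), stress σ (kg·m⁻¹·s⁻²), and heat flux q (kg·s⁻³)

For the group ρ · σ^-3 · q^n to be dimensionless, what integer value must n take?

Balance the M exponent: (1)·n from q, plus (1) − 3·(1) = -2 from the rest, must sum to zero.
n − 2 = 0, so n = 2.

2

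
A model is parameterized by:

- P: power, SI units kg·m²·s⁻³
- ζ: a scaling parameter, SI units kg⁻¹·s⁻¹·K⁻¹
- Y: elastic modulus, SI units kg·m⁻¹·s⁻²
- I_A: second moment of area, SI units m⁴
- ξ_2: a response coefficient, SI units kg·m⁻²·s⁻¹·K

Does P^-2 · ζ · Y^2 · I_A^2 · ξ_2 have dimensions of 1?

Sum the exponent of each base dimension across the product:
  M: −2·[P]_M + [ζ]_M + 2·[Y]_M + 2·[I_A]_M + [ξ_2]_M = −2·(1) + (-1) + 2·(1) + 2·(0) + (1) = 0
  L: −2·[P]_L + [ζ]_L + 2·[Y]_L + 2·[I_A]_L + [ξ_2]_L = −2·(2) + (0) + 2·(-1) + 2·(4) + (-2) = 0
  T: −2·[P]_T + [ζ]_T + 2·[Y]_T + 2·[I_A]_T + [ξ_2]_T = −2·(-3) + (-1) + 2·(-2) + 2·(0) + (-1) = 0
  Θ: −2·[P]_Θ + [ζ]_Θ + 2·[Y]_Θ + 2·[I_A]_Θ + [ξ_2]_Θ = −2·(0) + (-1) + 2·(0) + 2·(0) + (1) = 0
All base exponents vanish — dimensionless.

yes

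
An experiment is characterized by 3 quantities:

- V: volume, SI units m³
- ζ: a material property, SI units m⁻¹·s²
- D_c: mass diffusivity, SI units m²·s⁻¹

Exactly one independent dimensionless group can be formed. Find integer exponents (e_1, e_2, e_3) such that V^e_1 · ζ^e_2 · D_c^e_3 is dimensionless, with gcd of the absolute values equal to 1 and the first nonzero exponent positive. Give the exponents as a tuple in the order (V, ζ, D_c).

L: e_1·(3) + e_2·(-1) + e_3·(2) = 0
T: e_1·(0) + e_2·(2) + e_3·(-1) = 0
Solving this homogeneous linear system for the smallest-integer solution (first nonzero entry positive) gives (1, -1, -2).

(1, -1, -2)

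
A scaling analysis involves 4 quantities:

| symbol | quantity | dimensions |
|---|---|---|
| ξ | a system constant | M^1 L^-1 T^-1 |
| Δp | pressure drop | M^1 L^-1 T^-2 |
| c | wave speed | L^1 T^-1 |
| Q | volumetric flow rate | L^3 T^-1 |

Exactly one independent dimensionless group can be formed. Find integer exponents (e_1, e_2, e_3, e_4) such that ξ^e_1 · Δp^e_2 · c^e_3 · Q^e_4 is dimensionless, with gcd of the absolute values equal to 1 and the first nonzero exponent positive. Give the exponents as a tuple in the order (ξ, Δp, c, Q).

M: e_1·(1) + e_2·(1) + e_3·(0) + e_4·(0) = 0
L: e_1·(-1) + e_2·(-1) + e_3·(1) + e_4·(3) = 0
T: e_1·(-1) + e_2·(-2) + e_3·(-1) + e_4·(-1) = 0
Solving this homogeneous linear system for the smallest-integer solution (first nonzero entry positive) gives (2, -2, 3, -1).

(2, -2, 3, -1)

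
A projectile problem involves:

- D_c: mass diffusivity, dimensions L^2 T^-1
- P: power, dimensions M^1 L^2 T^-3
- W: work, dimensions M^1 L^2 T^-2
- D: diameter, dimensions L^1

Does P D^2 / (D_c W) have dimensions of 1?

yes

Sum the exponent of each base dimension across the product:
  M: −[D_c]_M + [P]_M − [W]_M + 2·[D]_M = −(0) + (1) − (1) + 2·(0) = 0
  L: −[D_c]_L + [P]_L − [W]_L + 2·[D]_L = −(2) + (2) − (2) + 2·(1) = 0
  T: −[D_c]_T + [P]_T − [W]_T + 2·[D]_T = −(-1) + (-3) − (-2) + 2·(0) = 0
All base exponents vanish — dimensionless.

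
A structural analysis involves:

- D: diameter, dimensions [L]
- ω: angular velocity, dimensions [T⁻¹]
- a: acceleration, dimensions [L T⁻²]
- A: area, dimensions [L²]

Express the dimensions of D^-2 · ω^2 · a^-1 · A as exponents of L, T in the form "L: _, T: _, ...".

Collect each base-dimension exponent across the product:
  L: −2·(1) + 2·(0) − (1) + (2) = -1
  T: −2·(0) + 2·(-1) − (-2) + (0) = 0
So the dimensions are [L⁻¹].

L: -1, T: 0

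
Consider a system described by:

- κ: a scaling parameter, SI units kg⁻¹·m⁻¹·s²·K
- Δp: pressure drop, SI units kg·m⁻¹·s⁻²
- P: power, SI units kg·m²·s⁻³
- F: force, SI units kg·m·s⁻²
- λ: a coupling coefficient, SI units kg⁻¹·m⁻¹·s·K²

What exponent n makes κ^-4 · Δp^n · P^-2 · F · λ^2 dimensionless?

-1

Balance the M exponent: (1)·n from Δp, plus −4·(-1) − 2·(1) + (1) + 2·(-1) = 1 from the rest, must sum to zero.
n + 1 = 0, so n = -1.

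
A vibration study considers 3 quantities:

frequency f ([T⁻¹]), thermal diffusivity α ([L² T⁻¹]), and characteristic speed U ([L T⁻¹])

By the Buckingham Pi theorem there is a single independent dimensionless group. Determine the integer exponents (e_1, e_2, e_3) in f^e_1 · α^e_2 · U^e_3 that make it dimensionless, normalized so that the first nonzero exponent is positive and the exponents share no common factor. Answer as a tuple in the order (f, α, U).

(1, 1, -2)

L: e_1·(0) + e_2·(2) + e_3·(1) = 0
T: e_1·(-1) + e_2·(-1) + e_3·(-1) = 0
Solving this homogeneous linear system for the smallest-integer solution (first nonzero entry positive) gives (1, 1, -2).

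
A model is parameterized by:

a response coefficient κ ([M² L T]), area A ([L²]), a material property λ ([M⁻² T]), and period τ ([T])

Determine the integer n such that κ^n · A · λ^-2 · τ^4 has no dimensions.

-2

Balance the M exponent: (2)·n from κ, plus (0) − 2·(-2) + 4·(0) = 4 from the rest, must sum to zero.
2n + 4 = 0, so n = -2.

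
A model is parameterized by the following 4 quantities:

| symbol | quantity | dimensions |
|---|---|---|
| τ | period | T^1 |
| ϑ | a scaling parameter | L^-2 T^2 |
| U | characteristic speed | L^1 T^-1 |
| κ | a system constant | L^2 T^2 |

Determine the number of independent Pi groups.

There are 4 variables and 2 base dimensions (L, T).
The dimension matrix has rank 2.
Independent dimensionless groups: 4 − 2 = 2.

2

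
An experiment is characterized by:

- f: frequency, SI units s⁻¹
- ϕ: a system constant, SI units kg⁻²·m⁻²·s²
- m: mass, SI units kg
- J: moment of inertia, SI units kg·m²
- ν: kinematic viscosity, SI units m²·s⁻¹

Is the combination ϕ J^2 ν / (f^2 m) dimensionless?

no

Sum the exponent of each base dimension across the product:
  M: −2·[f]_M + [ϕ]_M − [m]_M + 2·[J]_M + [ν]_M = −2·(0) + (-2) − (1) + 2·(1) + (0) = -1
  L: −2·[f]_L + [ϕ]_L − [m]_L + 2·[J]_L + [ν]_L = −2·(0) + (-2) − (0) + 2·(2) + (2) = 4
  T: −2·[f]_T + [ϕ]_T − [m]_T + 2·[J]_T + [ν]_T = −2·(-1) + (2) − (0) + 2·(0) + (-1) = 3
Net dimensions [M⁻¹ L⁴ T³] ≠ [1] — not dimensionless.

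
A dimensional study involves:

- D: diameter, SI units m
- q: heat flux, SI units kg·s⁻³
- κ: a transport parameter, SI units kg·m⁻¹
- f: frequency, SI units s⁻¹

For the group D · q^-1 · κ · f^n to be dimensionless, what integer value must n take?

Balance the T exponent: (-1)·n from f, plus (0) − (-3) + (0) = 3 from the rest, must sum to zero.
−n + 3 = 0, so n = 3.

3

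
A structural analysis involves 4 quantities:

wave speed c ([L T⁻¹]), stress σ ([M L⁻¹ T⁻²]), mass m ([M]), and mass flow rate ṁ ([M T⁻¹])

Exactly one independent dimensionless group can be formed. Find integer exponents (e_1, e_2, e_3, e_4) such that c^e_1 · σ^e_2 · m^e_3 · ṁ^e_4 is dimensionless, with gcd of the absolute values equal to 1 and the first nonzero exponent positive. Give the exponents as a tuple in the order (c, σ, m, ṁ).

M: e_1·(0) + e_2·(1) + e_3·(1) + e_4·(1) = 0
L: e_1·(1) + e_2·(-1) + e_3·(0) + e_4·(0) = 0
T: e_1·(-1) + e_2·(-2) + e_3·(0) + e_4·(-1) = 0
Solving this homogeneous linear system for the smallest-integer solution (first nonzero entry positive) gives (1, 1, 2, -3).

(1, 1, 2, -3)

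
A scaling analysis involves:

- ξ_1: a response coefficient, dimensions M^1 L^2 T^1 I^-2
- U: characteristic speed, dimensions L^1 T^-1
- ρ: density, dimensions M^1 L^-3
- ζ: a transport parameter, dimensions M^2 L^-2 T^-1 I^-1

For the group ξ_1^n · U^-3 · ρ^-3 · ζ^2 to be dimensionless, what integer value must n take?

-1

Balance the M exponent: (1)·n from ξ_1, plus −3·(0) − 3·(1) + 2·(2) = 1 from the rest, must sum to zero.
n + 1 = 0, so n = -1.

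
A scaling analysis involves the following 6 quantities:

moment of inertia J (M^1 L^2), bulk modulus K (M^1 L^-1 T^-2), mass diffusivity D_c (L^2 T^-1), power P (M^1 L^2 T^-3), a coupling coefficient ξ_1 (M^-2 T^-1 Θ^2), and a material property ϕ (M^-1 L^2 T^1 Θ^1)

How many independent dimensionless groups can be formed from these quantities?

There are 6 variables and 4 base dimensions (M, L, T, Θ).
The dimension matrix has rank 4.
Independent dimensionless groups: 6 − 4 = 2.

2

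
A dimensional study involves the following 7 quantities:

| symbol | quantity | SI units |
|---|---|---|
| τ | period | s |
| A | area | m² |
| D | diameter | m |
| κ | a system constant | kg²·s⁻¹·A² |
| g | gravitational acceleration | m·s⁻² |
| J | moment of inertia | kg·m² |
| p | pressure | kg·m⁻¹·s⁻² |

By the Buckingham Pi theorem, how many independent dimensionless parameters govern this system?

3

There are 7 variables and 4 base dimensions (M, L, T, I).
The dimension matrix has rank 4.
Independent dimensionless groups: 7 − 4 = 3.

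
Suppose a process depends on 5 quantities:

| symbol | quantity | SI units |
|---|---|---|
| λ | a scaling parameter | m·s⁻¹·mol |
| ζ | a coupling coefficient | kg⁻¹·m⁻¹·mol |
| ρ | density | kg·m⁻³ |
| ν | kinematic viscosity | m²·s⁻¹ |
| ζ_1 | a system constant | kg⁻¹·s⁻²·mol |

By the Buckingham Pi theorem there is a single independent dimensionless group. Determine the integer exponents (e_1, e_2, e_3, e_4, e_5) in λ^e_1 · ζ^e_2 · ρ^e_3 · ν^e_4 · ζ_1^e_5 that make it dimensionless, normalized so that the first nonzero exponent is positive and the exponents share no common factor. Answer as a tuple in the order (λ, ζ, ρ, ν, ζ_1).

M: e_1·(0) + e_2·(-1) + e_3·(1) + e_4·(0) + e_5·(-1) = 0
L: e_1·(1) + e_2·(-1) + e_3·(-3) + e_4·(2) + e_5·(0) = 0
T: e_1·(-1) + e_2·(0) + e_3·(0) + e_4·(-1) + e_5·(-2) = 0
N: e_1·(1) + e_2·(1) + e_3·(0) + e_4·(0) + e_5·(1) = 0
Solving this homogeneous linear system for the smallest-integer solution (first nonzero entry positive) gives (1, -2, -1, -3, 1).

(1, -2, -1, -3, 1)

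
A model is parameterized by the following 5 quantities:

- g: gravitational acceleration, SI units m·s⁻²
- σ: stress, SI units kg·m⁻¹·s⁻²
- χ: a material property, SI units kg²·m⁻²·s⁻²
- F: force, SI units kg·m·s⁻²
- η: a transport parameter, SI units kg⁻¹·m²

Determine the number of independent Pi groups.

There are 5 variables and 3 base dimensions (M, L, T).
The dimension matrix has rank 3.
Independent dimensionless groups: 5 − 3 = 2.

2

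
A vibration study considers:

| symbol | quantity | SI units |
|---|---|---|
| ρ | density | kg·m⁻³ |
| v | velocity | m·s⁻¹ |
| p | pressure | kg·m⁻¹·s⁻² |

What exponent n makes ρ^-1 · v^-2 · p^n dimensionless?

Balance the M exponent: (1)·n from p, plus −(1) − 2·(0) = -1 from the rest, must sum to zero.
n − 1 = 0, so n = 1.

1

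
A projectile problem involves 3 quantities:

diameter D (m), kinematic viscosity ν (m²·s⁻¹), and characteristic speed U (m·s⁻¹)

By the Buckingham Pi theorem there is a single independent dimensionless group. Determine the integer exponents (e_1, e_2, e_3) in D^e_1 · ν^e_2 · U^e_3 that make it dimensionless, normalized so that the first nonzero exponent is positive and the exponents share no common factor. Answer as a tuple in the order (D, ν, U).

L: e_1·(1) + e_2·(2) + e_3·(1) = 0
T: e_1·(0) + e_2·(-1) + e_3·(-1) = 0
Solving this homogeneous linear system for the smallest-integer solution (first nonzero entry positive) gives (1, -1, 1).

(1, -1, 1)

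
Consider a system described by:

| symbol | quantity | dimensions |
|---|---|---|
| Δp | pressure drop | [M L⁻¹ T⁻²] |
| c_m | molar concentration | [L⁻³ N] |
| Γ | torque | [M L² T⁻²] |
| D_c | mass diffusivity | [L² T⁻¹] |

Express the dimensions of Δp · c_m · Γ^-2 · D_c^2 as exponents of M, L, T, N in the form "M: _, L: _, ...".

M: -1, L: -4, T: 0, N: 1

Collect each base-dimension exponent across the product:
  M: (1) + (0) − 2·(1) + 2·(0) = -1
  L: (-1) + (-3) − 2·(2) + 2·(2) = -4
  T: (-2) + (0) − 2·(-2) + 2·(-1) = 0
  N: (0) + (1) − 2·(0) + 2·(0) = 1
So the dimensions are [M⁻¹ L⁻⁴ N].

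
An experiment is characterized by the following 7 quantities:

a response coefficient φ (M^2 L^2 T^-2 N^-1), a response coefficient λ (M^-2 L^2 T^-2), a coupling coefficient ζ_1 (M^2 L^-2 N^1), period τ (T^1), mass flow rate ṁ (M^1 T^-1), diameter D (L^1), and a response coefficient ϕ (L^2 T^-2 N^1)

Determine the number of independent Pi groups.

There are 7 variables and 4 base dimensions (M, L, T, N).
The dimension matrix has rank 4.
Independent dimensionless groups: 7 − 4 = 3.

3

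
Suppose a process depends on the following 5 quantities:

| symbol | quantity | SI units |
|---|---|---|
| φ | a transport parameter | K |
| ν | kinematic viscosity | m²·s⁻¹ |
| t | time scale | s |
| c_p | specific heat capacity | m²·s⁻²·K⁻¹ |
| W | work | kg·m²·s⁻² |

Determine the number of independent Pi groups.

1

There are 5 variables and 4 base dimensions (M, L, T, Θ).
The dimension matrix has rank 4.
Independent dimensionless groups: 5 − 4 = 1.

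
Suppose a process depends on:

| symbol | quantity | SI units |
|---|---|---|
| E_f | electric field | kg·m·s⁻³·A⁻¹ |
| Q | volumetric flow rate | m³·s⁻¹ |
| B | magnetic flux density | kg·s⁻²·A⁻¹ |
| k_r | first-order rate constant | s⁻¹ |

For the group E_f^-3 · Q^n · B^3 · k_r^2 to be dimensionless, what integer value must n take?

Balance the L exponent: (3)·n from Q, plus −3·(1) + 3·(0) + 2·(0) = -3 from the rest, must sum to zero.
3n − 3 = 0, so n = 1.

1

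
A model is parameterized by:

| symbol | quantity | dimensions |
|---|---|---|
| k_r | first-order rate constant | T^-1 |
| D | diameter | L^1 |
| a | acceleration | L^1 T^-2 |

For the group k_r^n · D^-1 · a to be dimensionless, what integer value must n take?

Balance the T exponent: (-1)·n from k_r, plus −(0) + (-2) = -2 from the rest, must sum to zero.
−n − 2 = 0, so n = -2.

-2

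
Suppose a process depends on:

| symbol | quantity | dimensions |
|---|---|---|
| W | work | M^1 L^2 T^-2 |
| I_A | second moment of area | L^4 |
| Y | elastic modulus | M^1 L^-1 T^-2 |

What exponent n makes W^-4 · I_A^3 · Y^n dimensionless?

Balance the M exponent: (1)·n from Y, plus −4·(1) + 3·(0) = -4 from the rest, must sum to zero.
n − 4 = 0, so n = 4.

4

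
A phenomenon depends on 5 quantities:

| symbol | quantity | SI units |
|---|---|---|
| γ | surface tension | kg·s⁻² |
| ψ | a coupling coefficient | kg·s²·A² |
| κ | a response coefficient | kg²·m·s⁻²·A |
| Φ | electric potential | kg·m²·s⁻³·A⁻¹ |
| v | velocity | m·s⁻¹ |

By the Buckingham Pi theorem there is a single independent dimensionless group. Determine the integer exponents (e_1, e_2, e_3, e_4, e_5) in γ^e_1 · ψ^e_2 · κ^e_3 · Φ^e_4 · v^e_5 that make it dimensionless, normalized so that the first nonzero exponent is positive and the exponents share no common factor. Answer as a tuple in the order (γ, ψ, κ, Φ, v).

M: e_1·(1) + e_2·(1) + e_3·(2) + e_4·(1) + e_5·(0) = 0
L: e_1·(0) + e_2·(0) + e_3·(1) + e_4·(2) + e_5·(1) = 0
T: e_1·(-2) + e_2·(2) + e_3·(-2) + e_4·(-3) + e_5·(-1) = 0
I: e_1·(0) + e_2·(2) + e_3·(1) + e_4·(-1) + e_5·(0) = 0
Solving this homogeneous linear system for the smallest-integer solution (first nonzero entry positive) gives (3, 2, -3, 1, 1).

(3, 2, -3, 1, 1)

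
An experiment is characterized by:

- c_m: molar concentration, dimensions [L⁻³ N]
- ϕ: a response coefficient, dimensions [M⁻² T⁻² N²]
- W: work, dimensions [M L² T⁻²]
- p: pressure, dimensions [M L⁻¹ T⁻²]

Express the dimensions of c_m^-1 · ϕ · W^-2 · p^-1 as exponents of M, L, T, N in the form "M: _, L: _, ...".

Collect each base-dimension exponent across the product:
  M: −(0) + (-2) − 2·(1) − (1) = -5
  L: −(-3) + (0) − 2·(2) − (-1) = 0
  T: −(0) + (-2) − 2·(-2) − (-2) = 4
  N: −(1) + (2) − 2·(0) − (0) = 1
So the dimensions are [M⁻⁵ T⁴ N].

M: -5, L: 0, T: 4, N: 1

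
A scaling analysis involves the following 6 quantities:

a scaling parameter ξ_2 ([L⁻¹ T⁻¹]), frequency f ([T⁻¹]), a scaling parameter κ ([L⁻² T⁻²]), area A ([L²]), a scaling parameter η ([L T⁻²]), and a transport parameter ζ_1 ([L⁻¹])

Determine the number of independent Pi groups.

4

There are 6 variables and 2 base dimensions (L, T).
The dimension matrix has rank 2.
Independent dimensionless groups: 6 − 2 = 4.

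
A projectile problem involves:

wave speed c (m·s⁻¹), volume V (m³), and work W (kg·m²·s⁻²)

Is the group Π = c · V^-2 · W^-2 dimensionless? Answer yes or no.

no

Sum the exponent of each base dimension across the product:
  M: [c]_M − 2·[V]_M − 2·[W]_M = (0) − 2·(0) − 2·(1) = -2
  L: [c]_L − 2·[V]_L − 2·[W]_L = (1) − 2·(3) − 2·(2) = -9
  T: [c]_T − 2·[V]_T − 2·[W]_T = (-1) − 2·(0) − 2·(-2) = 3
Net dimensions [M⁻² L⁻⁹ T³] ≠ [1] — not dimensionless.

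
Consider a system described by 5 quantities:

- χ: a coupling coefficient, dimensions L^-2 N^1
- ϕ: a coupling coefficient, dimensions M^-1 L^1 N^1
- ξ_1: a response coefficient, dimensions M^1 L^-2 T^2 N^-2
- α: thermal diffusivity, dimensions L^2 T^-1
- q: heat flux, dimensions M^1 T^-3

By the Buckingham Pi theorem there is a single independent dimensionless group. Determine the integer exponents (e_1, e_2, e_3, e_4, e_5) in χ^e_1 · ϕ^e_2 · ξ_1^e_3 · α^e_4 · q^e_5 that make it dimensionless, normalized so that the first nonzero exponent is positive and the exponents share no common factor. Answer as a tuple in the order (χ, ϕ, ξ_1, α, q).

(2, 4, 3, 3, 1)

M: e_1·(0) + e_2·(-1) + e_3·(1) + e_4·(0) + e_5·(1) = 0
L: e_1·(-2) + e_2·(1) + e_3·(-2) + e_4·(2) + e_5·(0) = 0
T: e_1·(0) + e_2·(0) + e_3·(2) + e_4·(-1) + e_5·(-3) = 0
N: e_1·(1) + e_2·(1) + e_3·(-2) + e_4·(0) + e_5·(0) = 0
Solving this homogeneous linear system for the smallest-integer solution (first nonzero entry positive) gives (2, 4, 3, 3, 1).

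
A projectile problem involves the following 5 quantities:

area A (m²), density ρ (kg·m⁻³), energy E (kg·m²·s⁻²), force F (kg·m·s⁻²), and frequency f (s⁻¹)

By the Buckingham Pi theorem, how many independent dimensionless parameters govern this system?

2

There are 5 variables and 3 base dimensions (M, L, T).
The dimension matrix has rank 3.
Independent dimensionless groups: 5 − 3 = 2.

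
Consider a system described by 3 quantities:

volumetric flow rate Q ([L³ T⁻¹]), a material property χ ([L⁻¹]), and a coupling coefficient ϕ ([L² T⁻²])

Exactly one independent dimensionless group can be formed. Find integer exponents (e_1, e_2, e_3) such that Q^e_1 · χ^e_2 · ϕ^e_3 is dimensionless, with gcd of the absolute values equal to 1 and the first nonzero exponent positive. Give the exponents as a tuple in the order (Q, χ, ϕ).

(2, 4, -1)

L: e_1·(3) + e_2·(-1) + e_3·(2) = 0
T: e_1·(-1) + e_2·(0) + e_3·(-2) = 0
Solving this homogeneous linear system for the smallest-integer solution (first nonzero entry positive) gives (2, 4, -1).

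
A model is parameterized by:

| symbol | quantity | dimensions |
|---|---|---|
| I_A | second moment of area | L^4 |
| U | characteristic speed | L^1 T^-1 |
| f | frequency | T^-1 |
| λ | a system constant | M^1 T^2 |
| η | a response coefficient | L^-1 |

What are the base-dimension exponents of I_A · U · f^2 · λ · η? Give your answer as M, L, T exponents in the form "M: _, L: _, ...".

Collect each base-dimension exponent across the product:
  M: (0) + (0) + 2·(0) + (1) + (0) = 1
  L: (4) + (1) + 2·(0) + (0) + (-1) = 4
  T: (0) + (-1) + 2·(-1) + (2) + (0) = -1
So the dimensions are [M L⁴ T⁻¹].

M: 1, L: 4, T: -1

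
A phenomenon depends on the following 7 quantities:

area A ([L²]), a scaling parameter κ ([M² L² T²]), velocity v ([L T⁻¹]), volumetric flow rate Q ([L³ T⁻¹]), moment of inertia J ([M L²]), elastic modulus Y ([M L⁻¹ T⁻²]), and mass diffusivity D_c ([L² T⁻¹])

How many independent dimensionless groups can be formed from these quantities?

4

There are 7 variables and 3 base dimensions (M, L, T).
The dimension matrix has rank 3.
Independent dimensionless groups: 7 − 3 = 4.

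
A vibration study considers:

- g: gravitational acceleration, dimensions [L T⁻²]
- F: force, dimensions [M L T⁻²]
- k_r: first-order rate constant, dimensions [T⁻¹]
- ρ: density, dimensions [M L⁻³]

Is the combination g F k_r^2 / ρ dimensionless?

no

Sum the exponent of each base dimension across the product:
  M: [g]_M + [F]_M + 2·[k_r]_M − [ρ]_M = (0) + (1) + 2·(0) − (1) = 0
  L: [g]_L + [F]_L + 2·[k_r]_L − [ρ]_L = (1) + (1) + 2·(0) − (-3) = 5
  T: [g]_T + [F]_T + 2·[k_r]_T − [ρ]_T = (-2) + (-2) + 2·(-1) − (0) = -6
Net dimensions [L⁵ T⁻⁶] ≠ [1] — not dimensionless.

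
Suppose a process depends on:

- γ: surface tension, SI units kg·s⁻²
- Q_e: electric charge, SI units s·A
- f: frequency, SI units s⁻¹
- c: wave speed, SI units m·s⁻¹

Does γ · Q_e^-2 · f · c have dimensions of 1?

Sum the exponent of each base dimension across the product:
  M: [γ]_M − 2·[Q_e]_M + [f]_M + [c]_M = (1) − 2·(0) + (0) + (0) = 1
  L: [γ]_L − 2·[Q_e]_L + [f]_L + [c]_L = (0) − 2·(0) + (0) + (1) = 1
  T: [γ]_T − 2·[Q_e]_T + [f]_T + [c]_T = (-2) − 2·(1) + (-1) + (-1) = -6
  I: [γ]_I − 2·[Q_e]_I + [f]_I + [c]_I = (0) − 2·(1) + (0) + (0) = -2
Net dimensions [M L T⁻⁶ I⁻²] ≠ [1] — not dimensionless.

no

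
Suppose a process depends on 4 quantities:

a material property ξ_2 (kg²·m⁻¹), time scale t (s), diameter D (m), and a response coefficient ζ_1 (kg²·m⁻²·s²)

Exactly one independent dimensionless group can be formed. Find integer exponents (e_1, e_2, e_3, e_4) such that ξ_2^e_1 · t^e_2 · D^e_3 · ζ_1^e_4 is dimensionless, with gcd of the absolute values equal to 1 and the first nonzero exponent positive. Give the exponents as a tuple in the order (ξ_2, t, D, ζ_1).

M: e_1·(2) + e_2·(0) + e_3·(0) + e_4·(2) = 0
L: e_1·(-1) + e_2·(0) + e_3·(1) + e_4·(-2) = 0
T: e_1·(0) + e_2·(1) + e_3·(0) + e_4·(2) = 0
Solving this homogeneous linear system for the smallest-integer solution (first nonzero entry positive) gives (1, 2, -1, -1).

(1, 2, -1, -1)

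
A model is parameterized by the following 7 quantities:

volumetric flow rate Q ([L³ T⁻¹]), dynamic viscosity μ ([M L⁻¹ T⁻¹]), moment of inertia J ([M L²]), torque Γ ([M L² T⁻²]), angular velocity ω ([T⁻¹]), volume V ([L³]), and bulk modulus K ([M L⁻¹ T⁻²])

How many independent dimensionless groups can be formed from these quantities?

There are 7 variables and 3 base dimensions (M, L, T).
The dimension matrix has rank 3.
Independent dimensionless groups: 7 − 3 = 4.

4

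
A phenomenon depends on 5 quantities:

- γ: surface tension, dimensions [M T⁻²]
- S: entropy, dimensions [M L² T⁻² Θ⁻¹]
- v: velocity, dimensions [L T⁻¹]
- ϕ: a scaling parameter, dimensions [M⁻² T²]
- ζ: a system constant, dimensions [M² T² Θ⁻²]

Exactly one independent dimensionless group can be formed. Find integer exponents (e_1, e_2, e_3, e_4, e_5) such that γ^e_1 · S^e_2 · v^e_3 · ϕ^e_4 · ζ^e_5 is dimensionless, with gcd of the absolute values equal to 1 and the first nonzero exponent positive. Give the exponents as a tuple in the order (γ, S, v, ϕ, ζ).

M: e_1·(1) + e_2·(1) + e_3·(0) + e_4·(-2) + e_5·(2) = 0
L: e_1·(0) + e_2·(2) + e_3·(1) + e_4·(0) + e_5·(0) = 0
T: e_1·(-2) + e_2·(-2) + e_3·(-1) + e_4·(2) + e_5·(2) = 0
Θ: e_1·(0) + e_2·(-1) + e_3·(0) + e_4·(0) + e_5·(-2) = 0
Solving this homogeneous linear system for the smallest-integer solution (first nonzero entry positive) gives (2, -2, 4, 1, 1).

(2, -2, 4, 1, 1)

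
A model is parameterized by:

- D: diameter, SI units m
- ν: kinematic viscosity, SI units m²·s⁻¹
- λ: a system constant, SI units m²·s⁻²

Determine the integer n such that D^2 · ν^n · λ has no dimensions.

-2

Balance the L exponent: (2)·n from ν, plus 2·(1) + (2) = 4 from the rest, must sum to zero.
2n + 4 = 0, so n = -2.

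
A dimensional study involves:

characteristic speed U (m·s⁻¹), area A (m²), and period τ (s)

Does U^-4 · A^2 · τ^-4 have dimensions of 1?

yes

Sum the exponent of each base dimension across the product:
  L: −4·[U]_L + 2·[A]_L − 4·[τ]_L = −4·(1) + 2·(2) − 4·(0) = 0
  T: −4·[U]_T + 2·[A]_T − 4·[τ]_T = −4·(-1) + 2·(0) − 4·(1) = 0
All base exponents vanish — dimensionless.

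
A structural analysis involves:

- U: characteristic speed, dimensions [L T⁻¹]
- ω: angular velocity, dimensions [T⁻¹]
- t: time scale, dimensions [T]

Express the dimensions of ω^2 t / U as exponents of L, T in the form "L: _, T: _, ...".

L: -1, T: 0

Collect each base-dimension exponent across the product:
  L: −(1) + 2·(0) + (0) = -1
  T: −(-1) + 2·(-1) + (1) = 0
So the dimensions are [L⁻¹].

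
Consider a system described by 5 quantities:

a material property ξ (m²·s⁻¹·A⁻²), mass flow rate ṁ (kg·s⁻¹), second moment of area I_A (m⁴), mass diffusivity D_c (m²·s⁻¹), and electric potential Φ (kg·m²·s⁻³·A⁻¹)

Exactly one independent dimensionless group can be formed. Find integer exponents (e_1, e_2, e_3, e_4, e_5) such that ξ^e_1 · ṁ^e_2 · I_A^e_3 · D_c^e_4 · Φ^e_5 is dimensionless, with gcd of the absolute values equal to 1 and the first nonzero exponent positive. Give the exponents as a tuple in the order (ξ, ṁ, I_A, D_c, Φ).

(1, 2, -1, 3, -2)

M: e_1·(0) + e_2·(1) + e_3·(0) + e_4·(0) + e_5·(1) = 0
L: e_1·(2) + e_2·(0) + e_3·(4) + e_4·(2) + e_5·(2) = 0
T: e_1·(-1) + e_2·(-1) + e_3·(0) + e_4·(-1) + e_5·(-3) = 0
I: e_1·(-2) + e_2·(0) + e_3·(0) + e_4·(0) + e_5·(-1) = 0
Solving this homogeneous linear system for the smallest-integer solution (first nonzero entry positive) gives (1, 2, -1, 3, -2).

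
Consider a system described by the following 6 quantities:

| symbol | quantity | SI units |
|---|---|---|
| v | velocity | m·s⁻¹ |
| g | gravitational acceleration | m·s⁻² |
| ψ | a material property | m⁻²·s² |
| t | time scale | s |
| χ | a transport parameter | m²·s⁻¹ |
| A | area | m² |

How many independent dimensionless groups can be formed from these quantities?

There are 6 variables and 2 base dimensions (L, T).
The dimension matrix has rank 2.
Independent dimensionless groups: 6 − 2 = 4.

4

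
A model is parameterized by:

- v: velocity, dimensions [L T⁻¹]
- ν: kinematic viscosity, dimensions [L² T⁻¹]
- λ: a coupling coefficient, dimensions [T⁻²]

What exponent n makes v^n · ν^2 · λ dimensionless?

-4

Balance the L exponent: (1)·n from v, plus 2·(2) + (0) = 4 from the rest, must sum to zero.
n + 4 = 0, so n = -4.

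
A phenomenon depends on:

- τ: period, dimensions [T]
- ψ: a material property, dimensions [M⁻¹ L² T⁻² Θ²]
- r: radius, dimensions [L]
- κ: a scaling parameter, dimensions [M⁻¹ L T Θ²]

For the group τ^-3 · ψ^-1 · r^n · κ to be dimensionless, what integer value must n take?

1

Balance the L exponent: (1)·n from r, plus −3·(0) − (2) + (1) = -1 from the rest, must sum to zero.
n − 1 = 0, so n = 1.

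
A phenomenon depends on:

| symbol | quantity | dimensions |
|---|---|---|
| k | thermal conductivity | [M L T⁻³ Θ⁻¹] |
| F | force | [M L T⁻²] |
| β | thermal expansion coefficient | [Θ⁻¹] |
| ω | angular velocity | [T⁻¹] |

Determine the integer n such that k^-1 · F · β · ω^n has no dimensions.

Balance the T exponent: (-1)·n from ω, plus −(-3) + (-2) + (0) = 1 from the rest, must sum to zero.
−n + 1 = 0, so n = 1.

1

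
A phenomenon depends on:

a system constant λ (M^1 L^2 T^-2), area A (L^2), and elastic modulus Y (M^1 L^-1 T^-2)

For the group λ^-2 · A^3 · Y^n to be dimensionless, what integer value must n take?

Balance the M exponent: (1)·n from Y, plus −2·(1) + 3·(0) = -2 from the rest, must sum to zero.
n − 2 = 0, so n = 2.

2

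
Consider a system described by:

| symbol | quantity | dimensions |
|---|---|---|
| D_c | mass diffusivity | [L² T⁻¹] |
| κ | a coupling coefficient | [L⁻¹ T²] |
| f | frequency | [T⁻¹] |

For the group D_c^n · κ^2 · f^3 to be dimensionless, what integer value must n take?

1

Balance the L exponent: (2)·n from D_c, plus 2·(-1) + 3·(0) = -2 from the rest, must sum to zero.
2n − 2 = 0, so n = 1.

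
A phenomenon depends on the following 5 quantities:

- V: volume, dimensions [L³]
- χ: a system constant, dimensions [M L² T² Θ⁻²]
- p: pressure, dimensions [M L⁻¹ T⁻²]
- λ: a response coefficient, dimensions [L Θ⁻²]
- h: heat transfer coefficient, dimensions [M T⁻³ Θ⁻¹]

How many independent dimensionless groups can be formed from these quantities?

There are 5 variables and 4 base dimensions (M, L, T, Θ).
The dimension matrix has rank 4.
Independent dimensionless groups: 5 − 4 = 1.

1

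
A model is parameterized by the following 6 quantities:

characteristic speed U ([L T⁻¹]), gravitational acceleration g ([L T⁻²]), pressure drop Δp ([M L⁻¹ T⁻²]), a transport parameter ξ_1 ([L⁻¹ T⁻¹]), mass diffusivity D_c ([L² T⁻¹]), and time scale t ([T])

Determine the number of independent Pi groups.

There are 6 variables and 3 base dimensions (M, L, T).
The dimension matrix has rank 3.
Independent dimensionless groups: 6 − 3 = 3.

3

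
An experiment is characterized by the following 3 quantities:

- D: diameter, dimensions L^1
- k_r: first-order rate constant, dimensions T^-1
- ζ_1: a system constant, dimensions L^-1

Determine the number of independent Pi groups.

There are 3 variables and 2 base dimensions (L, T).
The dimension matrix has rank 2.
Independent dimensionless groups: 3 − 2 = 1.

1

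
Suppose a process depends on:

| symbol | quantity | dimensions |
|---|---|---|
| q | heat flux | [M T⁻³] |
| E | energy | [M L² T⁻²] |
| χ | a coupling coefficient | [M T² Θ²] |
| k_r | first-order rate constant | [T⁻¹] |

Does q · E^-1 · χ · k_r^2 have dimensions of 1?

no

Sum the exponent of each base dimension across the product:
  M: [q]_M − [E]_M + [χ]_M + 2·[k_r]_M = (1) − (1) + (1) + 2·(0) = 1
  L: [q]_L − [E]_L + [χ]_L + 2·[k_r]_L = (0) − (2) + (0) + 2·(0) = -2
  T: [q]_T − [E]_T + [χ]_T + 2·[k_r]_T = (-3) − (-2) + (2) + 2·(-1) = -1
  Θ: [q]_Θ − [E]_Θ + [χ]_Θ + 2·[k_r]_Θ = (0) − (0) + (2) + 2·(0) = 2
Net dimensions [M L⁻² T⁻¹ Θ²] ≠ [1] — not dimensionless.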